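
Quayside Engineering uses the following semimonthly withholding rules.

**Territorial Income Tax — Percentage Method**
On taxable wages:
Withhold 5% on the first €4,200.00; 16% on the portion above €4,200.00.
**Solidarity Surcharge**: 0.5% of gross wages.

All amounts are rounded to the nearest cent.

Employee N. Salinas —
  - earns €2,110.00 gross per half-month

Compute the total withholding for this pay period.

Territorial Income Tax: taxable = €2,110.00
  5% × €2,110.00 = €105.50
Solidarity Surcharge: 0.5% × €2,110.00 = €10.55
Total: €105.50 + €10.55 = €116.05

€116.05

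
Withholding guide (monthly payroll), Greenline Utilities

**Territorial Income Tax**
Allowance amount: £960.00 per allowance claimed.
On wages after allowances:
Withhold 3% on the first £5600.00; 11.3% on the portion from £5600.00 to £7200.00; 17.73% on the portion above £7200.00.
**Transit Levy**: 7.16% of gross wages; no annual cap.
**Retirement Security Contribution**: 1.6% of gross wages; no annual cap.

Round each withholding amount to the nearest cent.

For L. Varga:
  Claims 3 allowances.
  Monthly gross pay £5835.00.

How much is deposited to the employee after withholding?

£5235.20

Territorial Income Tax: taxable = £5835.00 − 3×£960.00 = £2955.00
  3% × £2955.00 = £88.65
Transit Levy: 7.16% × £5835.00 = £417.79
Retirement Security Contribution: 1.6% × £5835.00 = £93.36
Total withheld: £88.65 + £417.79 + £93.36 = £599.80
Net pay: £5835.00 − £599.80 = £5235.20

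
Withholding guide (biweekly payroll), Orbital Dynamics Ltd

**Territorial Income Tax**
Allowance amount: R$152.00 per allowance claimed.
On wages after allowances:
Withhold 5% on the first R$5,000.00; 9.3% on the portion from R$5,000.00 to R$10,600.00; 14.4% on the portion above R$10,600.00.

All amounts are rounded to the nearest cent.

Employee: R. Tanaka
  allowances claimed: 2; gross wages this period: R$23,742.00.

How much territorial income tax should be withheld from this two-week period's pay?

Territorial Income Tax: taxable = R$23,742.00 − 2×R$152.00 = R$23,438.00
  R$770.80 + 14.4% × (R$23,438.00 − R$10,600.00) = R$770.80 + 14.4% × R$12,838.00 = R$2,619.47

R$2,619.47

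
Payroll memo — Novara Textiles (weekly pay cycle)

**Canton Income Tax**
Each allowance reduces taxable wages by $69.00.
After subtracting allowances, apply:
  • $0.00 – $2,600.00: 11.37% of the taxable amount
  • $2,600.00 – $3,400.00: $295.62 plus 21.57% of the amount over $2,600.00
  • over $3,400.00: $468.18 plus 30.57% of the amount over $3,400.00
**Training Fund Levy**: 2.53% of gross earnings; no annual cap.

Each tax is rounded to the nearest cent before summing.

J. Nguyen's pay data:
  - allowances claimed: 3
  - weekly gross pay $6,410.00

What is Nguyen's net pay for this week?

Canton Income Tax: taxable = $6,410.00 − 3×$69.00 = $6,203.00
  $468.18 + 30.57% × ($6,203.00 − $3,400.00) = $468.18 + 30.57% × $2,803.00 = $1,325.06
Training Fund Levy: 2.53% × $6,410.00 = $162.17
Total withheld: $1,325.06 + $162.17 = $1,487.23
Net pay: $6,410.00 − $1,487.23 = $4,922.77

$4,922.77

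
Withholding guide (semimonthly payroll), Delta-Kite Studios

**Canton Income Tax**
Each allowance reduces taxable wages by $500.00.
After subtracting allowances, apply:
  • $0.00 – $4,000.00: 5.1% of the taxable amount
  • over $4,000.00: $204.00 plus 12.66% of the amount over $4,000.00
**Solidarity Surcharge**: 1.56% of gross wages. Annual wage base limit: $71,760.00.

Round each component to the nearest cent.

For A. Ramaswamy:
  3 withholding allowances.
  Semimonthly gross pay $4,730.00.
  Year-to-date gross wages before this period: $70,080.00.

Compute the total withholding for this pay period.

$190.94

Canton Income Tax: taxable = $4,730.00 − 3×$500.00 = $3,230.00
  5.1% × $3,230.00 = $164.73
Solidarity Surcharge: cap $71,760.00 − YTD $70,080.00 = $1,680.00 subject; 1.56% × $1,680.00 = $26.21
Total: $164.73 + $26.21 = $190.94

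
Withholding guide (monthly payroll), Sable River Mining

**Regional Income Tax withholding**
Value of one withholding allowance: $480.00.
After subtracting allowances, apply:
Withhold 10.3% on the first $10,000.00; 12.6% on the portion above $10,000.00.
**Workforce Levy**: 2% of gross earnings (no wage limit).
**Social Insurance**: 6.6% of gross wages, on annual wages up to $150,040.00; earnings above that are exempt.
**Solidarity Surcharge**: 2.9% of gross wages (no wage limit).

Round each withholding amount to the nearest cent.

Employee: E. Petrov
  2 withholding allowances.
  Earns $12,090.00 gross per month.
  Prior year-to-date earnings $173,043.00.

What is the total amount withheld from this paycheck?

$1,764.79

Regional Income Tax: taxable = $12,090.00 − 2×$480.00 = $11,130.00
  $1,030.00 + 12.6% × ($11,130.00 − $10,000.00) = $1,030.00 + 12.6% × $1,130.00 = $1,172.38
Workforce Levy: 2% × $12,090.00 = $241.80
Social Insurance: YTD $173,043.00 ≥ cap $150,040.00 → $0.00
Solidarity Surcharge: 2.9% × $12,090.00 = $350.61
Total: $1,172.38 + $241.80 + $0.00 + $350.61 = $1,764.79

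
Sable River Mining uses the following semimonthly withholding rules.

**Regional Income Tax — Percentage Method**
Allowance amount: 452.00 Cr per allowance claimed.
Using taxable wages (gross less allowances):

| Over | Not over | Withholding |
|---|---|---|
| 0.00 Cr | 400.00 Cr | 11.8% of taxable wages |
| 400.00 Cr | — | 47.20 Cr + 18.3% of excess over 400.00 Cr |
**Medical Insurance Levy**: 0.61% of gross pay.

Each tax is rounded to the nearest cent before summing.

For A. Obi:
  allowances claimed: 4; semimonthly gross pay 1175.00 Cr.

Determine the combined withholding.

Regional Income Tax: taxable = 1175.00 Cr − 4×452.00 Cr = -633.00 Cr
  Taxable ≤ 0 → 0.00 Cr
Medical Insurance Levy: 0.61% × 1175.00 Cr = 7.17 Cr
Total: 0.00 Cr + 7.17 Cr = 7.17 Cr

7.17 Cr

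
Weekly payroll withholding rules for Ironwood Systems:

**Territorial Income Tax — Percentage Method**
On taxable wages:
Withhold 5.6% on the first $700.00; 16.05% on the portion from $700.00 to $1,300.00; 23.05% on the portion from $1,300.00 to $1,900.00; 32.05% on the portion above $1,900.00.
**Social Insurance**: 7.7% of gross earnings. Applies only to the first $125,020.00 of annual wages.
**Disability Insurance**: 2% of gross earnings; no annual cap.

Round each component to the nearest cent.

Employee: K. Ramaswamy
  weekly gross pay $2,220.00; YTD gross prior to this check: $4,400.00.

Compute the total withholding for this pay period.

$591.70

Territorial Income Tax: taxable = $2,220.00
  $273.80 + 32.05% × ($2,220.00 − $1,900.00) = $273.80 + 32.05% × $320.00 = $376.36
Social Insurance: 7.7% × $2,220.00 = $170.94
Disability Insurance: 2% × $2,220.00 = $44.40
Total: $376.36 + $170.94 + $44.40 = $591.70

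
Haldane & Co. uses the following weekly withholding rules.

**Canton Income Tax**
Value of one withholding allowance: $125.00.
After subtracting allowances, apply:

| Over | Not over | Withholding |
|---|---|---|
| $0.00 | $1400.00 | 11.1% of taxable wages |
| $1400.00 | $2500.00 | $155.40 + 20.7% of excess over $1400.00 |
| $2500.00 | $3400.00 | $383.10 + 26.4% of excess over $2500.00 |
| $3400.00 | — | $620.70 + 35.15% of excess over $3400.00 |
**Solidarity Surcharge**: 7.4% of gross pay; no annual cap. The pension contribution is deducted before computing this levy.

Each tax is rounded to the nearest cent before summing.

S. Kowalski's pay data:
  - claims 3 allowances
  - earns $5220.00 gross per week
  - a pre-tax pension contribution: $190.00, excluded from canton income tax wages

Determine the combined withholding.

$1434.05

Canton Income Tax: taxable = $5220.00 − $190.00 − 3×$125.00 = $4655.00
  $620.70 + 35.15% × ($4655.00 − $3400.00) = $620.70 + 35.15% × $1255.00 = $1061.83
Solidarity Surcharge: 7.4% × $5030.00 = $372.22
Total: $1061.83 + $372.22 = $1434.05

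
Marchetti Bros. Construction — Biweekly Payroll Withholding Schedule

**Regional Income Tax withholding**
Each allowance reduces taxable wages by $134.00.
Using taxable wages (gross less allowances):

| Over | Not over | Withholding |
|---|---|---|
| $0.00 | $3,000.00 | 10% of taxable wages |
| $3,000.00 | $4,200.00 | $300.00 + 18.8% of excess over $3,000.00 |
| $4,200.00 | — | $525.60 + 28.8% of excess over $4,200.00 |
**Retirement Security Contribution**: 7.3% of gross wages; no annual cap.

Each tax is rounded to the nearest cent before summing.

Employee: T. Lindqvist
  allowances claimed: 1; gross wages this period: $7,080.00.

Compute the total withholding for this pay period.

$1,833.29

Regional Income Tax: taxable = $7,080.00 − 1×$134.00 = $6,946.00
  $525.60 + 28.8% × ($6,946.00 − $4,200.00) = $525.60 + 28.8% × $2,746.00 = $1,316.45
Retirement Security Contribution: 7.3% × $7,080.00 = $516.84
Total: $1,316.45 + $516.84 = $1,833.29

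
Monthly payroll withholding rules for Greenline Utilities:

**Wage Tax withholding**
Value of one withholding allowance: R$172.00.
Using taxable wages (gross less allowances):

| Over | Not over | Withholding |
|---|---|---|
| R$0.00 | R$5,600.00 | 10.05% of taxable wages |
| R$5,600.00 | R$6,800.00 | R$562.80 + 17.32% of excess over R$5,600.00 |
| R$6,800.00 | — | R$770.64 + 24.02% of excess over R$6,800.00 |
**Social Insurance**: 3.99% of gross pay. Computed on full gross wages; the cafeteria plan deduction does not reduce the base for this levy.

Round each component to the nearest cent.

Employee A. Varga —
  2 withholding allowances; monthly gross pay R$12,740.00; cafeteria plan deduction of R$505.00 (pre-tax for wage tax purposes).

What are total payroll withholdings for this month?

Wage Tax: taxable = R$12,740.00 − R$505.00 − 2×R$172.00 = R$11,891.00
  R$770.64 + 24.02% × (R$11,891.00 − R$6,800.00) = R$770.64 + 24.02% × R$5,091.00 = R$1,993.50
Social Insurance: 3.99% × R$12,740.00 = R$508.33
Total: R$1,993.50 + R$508.33 = R$2,501.83

R$2,501.83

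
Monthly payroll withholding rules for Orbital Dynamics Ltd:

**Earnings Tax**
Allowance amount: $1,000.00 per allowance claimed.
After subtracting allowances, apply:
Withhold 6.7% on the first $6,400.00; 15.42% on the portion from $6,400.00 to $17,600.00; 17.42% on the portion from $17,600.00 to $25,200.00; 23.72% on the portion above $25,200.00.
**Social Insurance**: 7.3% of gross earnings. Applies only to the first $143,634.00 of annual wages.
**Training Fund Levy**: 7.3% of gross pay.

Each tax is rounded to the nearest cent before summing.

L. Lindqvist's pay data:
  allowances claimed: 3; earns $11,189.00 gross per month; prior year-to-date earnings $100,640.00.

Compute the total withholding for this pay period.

Earnings Tax: taxable = $11,189.00 − 3×$1,000.00 = $8,189.00
  $428.80 + 15.42% × ($8,189.00 − $6,400.00) = $428.80 + 15.42% × $1,789.00 = $704.66
Social Insurance: 7.3% × $11,189.00 = $816.80
Training Fund Levy: 7.3% × $11,189.00 = $816.80
Total: $704.66 + $816.80 + $816.80 = $2,338.26

$2,338.26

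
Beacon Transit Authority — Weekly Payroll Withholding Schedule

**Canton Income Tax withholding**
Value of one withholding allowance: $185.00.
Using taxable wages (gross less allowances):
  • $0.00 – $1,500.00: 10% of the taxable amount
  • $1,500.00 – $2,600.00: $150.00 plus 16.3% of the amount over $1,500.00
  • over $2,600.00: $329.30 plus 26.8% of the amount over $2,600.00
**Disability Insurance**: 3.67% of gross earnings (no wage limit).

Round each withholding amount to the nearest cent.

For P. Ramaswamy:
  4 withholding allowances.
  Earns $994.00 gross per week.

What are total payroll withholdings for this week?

$61.88

Canton Income Tax: taxable = $994.00 − 4×$185.00 = $254.00
  10% × $254.00 = $25.40
Disability Insurance: 3.67% × $994.00 = $36.48
Total: $25.40 + $36.48 = $61.88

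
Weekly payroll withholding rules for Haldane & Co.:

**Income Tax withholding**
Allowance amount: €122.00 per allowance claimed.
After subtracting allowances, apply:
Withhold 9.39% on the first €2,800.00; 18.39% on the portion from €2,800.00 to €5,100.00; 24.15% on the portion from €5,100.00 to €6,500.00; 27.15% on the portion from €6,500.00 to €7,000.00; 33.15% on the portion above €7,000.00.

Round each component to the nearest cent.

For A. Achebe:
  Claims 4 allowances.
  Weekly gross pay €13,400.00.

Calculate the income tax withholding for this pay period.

Income Tax: taxable = €13,400.00 − 4×€122.00 = €12,912.00
  €1,159.74 + 33.15% × (€12,912.00 − €7,000.00) = €1,159.74 + 33.15% × €5,912.00 = €3,119.57

€3,119.57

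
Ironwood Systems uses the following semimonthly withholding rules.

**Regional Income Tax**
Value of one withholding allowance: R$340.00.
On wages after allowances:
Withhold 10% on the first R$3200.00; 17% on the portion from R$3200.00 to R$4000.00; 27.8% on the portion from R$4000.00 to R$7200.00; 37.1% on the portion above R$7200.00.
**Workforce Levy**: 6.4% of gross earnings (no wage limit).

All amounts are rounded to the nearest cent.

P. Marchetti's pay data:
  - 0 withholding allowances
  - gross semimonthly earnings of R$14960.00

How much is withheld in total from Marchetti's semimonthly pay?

R$5182.00

Regional Income Tax: taxable = R$14960.00
  R$1345.60 + 37.1% × (R$14960.00 − R$7200.00) = R$1345.60 + 37.1% × R$7760.00 = R$4224.56
Workforce Levy: 6.4% × R$14960.00 = R$957.44
Total: R$4224.56 + R$957.44 = R$5182.00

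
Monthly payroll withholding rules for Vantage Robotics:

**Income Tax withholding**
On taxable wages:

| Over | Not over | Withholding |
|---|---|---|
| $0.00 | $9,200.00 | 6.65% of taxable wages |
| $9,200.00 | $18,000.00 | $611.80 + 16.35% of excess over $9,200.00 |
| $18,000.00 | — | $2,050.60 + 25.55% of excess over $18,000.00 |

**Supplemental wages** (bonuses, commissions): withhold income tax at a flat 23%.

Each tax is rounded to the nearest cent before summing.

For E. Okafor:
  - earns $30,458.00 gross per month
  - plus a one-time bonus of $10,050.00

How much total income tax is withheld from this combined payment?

$7,545.12

Income Tax: taxable = $30,458.00
  $2,050.60 + 25.55% × ($30,458.00 − $18,000.00) = $2,050.60 + 25.55% × $12,458.00 = $5,233.62
Supplemental (23% flat on bonus): 23% × $10,050.00 = $2,311.50
Total income tax: $5,233.62 + $2,311.50 = $7,545.12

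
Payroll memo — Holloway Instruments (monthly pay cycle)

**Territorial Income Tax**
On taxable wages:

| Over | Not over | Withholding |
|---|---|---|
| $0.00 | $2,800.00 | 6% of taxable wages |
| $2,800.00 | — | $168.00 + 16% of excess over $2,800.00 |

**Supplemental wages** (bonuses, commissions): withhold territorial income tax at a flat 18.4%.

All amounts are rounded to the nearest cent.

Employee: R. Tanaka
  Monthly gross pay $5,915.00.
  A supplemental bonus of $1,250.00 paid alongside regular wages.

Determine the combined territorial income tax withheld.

Territorial Income Tax: taxable = $5,915.00
  $168.00 + 16% × ($5,915.00 − $2,800.00) = $168.00 + 16% × $3,115.00 = $666.40
Supplemental (18.4% flat on bonus): 18.4% × $1,250.00 = $230.00
Total territorial income tax: $666.40 + $230.00 = $896.40

$896.40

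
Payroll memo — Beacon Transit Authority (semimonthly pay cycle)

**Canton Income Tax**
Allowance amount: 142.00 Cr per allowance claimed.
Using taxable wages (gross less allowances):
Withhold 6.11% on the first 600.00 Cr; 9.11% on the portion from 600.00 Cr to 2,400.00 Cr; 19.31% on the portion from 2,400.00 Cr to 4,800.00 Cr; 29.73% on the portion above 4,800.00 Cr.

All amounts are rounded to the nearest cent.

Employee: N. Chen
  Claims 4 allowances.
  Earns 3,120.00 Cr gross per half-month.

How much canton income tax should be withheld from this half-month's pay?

Canton Income Tax: taxable = 3,120.00 Cr − 4×142.00 Cr = 2,552.00 Cr
  200.64 Cr + 19.31% × (2,552.00 Cr − 2,400.00 Cr) = 200.64 Cr + 19.31% × 152.00 Cr = 229.99 Cr

229.99 Cr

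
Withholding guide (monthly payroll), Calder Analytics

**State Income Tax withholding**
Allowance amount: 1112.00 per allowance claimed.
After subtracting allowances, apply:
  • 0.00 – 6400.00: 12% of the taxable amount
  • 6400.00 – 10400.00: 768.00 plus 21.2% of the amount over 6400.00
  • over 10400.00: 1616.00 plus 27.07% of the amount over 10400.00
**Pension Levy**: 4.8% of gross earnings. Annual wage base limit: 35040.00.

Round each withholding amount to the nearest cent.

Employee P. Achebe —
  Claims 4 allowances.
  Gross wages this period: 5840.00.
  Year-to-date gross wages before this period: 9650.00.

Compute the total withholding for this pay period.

State Income Tax: taxable = 5840.00 − 4×1112.00 = 1392.00
  12% × 1392.00 = 167.04
Pension Levy: 4.8% × 5840.00 = 280.32
Total: 167.04 + 280.32 = 447.36

447.36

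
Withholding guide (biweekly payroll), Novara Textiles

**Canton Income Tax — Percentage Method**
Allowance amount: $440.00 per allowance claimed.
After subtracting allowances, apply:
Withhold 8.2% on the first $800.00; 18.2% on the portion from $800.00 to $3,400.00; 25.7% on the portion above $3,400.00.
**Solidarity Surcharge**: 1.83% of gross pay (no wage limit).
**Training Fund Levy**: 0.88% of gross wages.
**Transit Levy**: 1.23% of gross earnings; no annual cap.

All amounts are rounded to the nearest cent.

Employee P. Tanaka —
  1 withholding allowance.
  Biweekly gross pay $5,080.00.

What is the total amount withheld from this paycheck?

Canton Income Tax: taxable = $5,080.00 − 1×$440.00 = $4,640.00
  $538.80 + 25.7% × ($4,640.00 − $3,400.00) = $538.80 + 25.7% × $1,240.00 = $857.48
Solidarity Surcharge: 1.83% × $5,080.00 = $92.96
Training Fund Levy: 0.88% × $5,080.00 = $44.70
Transit Levy: 1.23% × $5,080.00 = $62.48
Total: $857.48 + $92.96 + $44.70 + $62.48 = $1,057.62

$1,057.62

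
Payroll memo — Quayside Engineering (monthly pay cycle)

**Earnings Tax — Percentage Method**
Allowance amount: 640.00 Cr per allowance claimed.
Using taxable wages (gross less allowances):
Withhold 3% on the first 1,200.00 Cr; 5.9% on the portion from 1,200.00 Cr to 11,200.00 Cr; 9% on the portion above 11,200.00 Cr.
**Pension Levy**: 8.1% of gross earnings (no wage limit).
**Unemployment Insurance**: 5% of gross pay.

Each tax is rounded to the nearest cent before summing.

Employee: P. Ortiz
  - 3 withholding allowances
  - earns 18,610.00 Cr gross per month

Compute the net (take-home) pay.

15,051.99 Cr

Earnings Tax: taxable = 18,610.00 Cr − 3×640.00 Cr = 16,690.00 Cr
  626.00 Cr + 9% × (16,690.00 Cr − 11,200.00 Cr) = 626.00 Cr + 9% × 5,490.00 Cr = 1,120.10 Cr
Pension Levy: 8.1% × 18,610.00 Cr = 1,507.41 Cr
Unemployment Insurance: 5% × 18,610.00 Cr = 930.50 Cr
Total withheld: 1,120.10 Cr + 1,507.41 Cr + 930.50 Cr = 3,558.01 Cr
Net pay: 18,610.00 Cr − 3,558.01 Cr = 15,051.99 Cr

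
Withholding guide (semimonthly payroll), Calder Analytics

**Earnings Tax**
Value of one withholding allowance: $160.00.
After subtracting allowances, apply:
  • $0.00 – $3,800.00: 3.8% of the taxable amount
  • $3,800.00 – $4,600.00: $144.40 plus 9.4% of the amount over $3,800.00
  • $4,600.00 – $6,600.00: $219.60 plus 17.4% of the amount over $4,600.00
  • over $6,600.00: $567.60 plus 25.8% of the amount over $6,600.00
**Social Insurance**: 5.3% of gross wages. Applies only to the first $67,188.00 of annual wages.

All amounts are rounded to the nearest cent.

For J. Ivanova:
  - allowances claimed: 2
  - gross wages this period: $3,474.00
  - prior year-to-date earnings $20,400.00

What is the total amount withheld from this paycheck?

Earnings Tax: taxable = $3,474.00 − 2×$160.00 = $3,154.00
  3.8% × $3,154.00 = $119.85
Social Insurance: 5.3% × $3,474.00 = $184.12
Total: $119.85 + $184.12 = $303.97

$303.97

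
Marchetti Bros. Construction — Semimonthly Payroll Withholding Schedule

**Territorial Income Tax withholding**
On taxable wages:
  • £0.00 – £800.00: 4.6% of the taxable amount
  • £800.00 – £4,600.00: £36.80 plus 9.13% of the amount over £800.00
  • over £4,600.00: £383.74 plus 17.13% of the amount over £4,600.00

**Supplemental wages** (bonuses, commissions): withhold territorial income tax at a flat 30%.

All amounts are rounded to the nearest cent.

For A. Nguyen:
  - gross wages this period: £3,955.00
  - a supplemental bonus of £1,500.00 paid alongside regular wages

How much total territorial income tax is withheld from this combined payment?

£774.85

Territorial Income Tax: taxable = £3,955.00
  £36.80 + 9.13% × (£3,955.00 − £800.00) = £36.80 + 9.13% × £3,155.00 = £324.85
Supplemental (30% flat on bonus): 30% × £1,500.00 = £450.00
Total territorial income tax: £324.85 + £450.00 = £774.85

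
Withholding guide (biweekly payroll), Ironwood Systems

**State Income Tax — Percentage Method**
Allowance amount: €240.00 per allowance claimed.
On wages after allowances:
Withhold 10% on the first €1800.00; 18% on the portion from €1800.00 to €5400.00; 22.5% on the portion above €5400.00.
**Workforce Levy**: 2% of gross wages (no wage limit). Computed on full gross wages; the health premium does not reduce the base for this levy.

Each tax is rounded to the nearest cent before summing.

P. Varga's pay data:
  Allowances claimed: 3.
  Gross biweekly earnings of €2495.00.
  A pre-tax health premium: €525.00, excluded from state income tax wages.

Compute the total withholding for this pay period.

State Income Tax: taxable = €2495.00 − €525.00 − 3×€240.00 = €1250.00
  10% × €1250.00 = €125.00
Workforce Levy: 2% × €2495.00 = €49.90
Total: €125.00 + €49.90 = €174.90

€174.90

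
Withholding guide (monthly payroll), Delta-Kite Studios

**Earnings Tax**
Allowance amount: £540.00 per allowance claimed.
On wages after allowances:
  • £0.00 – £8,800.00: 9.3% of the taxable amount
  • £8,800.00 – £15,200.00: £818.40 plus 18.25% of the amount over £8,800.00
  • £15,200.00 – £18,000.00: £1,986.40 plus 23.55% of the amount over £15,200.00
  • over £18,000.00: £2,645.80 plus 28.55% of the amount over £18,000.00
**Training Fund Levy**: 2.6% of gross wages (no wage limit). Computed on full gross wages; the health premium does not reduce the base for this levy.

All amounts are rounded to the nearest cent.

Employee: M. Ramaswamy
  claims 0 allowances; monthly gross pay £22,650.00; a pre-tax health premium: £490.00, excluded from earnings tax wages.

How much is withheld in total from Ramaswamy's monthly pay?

£4,422.38

Earnings Tax: taxable = £22,650.00 − £490.00 = £22,160.00
  £2,645.80 + 28.55% × (£22,160.00 − £18,000.00) = £2,645.80 + 28.55% × £4,160.00 = £3,833.48
Training Fund Levy: 2.6% × £22,650.00 = £588.90
Total: £3,833.48 + £588.90 = £4,422.38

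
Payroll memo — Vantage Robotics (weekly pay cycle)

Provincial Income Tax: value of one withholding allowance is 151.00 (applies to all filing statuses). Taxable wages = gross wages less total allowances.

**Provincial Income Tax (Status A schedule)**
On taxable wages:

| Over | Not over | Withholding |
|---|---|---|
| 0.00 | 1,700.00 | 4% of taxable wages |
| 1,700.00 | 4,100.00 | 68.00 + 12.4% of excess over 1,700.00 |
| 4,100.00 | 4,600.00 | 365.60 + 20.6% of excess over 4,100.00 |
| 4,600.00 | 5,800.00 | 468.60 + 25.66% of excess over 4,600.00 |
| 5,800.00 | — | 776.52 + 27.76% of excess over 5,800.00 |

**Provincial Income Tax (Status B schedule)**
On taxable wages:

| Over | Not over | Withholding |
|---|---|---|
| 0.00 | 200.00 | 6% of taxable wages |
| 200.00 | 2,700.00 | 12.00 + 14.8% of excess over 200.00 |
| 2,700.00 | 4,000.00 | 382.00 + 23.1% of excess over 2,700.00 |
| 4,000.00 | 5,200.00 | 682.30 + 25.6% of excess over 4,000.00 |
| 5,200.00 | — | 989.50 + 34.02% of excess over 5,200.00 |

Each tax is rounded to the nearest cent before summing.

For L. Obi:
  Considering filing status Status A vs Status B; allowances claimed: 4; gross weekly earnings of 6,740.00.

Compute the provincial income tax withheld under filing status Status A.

Provincial Income Tax (Status A): taxable = 6,740.00 − 4×151.00 = 6,136.00
  776.52 + 27.76% × (6,136.00 − 5,800.00) = 776.52 + 27.76% × 336.00 = 869.79

869.79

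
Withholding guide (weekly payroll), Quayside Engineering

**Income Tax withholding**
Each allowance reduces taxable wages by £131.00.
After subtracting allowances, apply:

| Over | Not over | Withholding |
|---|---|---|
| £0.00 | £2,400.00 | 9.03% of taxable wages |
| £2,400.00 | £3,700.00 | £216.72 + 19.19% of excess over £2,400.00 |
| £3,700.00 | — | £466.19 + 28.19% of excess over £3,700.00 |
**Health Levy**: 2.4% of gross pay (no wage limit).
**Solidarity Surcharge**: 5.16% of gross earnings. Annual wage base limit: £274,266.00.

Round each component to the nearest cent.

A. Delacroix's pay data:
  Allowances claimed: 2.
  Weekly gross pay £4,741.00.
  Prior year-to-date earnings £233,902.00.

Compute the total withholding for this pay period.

£1,044.21

Income Tax: taxable = £4,741.00 − 2×£131.00 = £4,479.00
  £466.19 + 28.19% × (£4,479.00 − £3,700.00) = £466.19 + 28.19% × £779.00 = £685.79
Health Levy: 2.4% × £4,741.00 = £113.78
Solidarity Surcharge: 5.16% × £4,741.00 = £244.64
Total: £685.79 + £113.78 + £244.64 = £1,044.21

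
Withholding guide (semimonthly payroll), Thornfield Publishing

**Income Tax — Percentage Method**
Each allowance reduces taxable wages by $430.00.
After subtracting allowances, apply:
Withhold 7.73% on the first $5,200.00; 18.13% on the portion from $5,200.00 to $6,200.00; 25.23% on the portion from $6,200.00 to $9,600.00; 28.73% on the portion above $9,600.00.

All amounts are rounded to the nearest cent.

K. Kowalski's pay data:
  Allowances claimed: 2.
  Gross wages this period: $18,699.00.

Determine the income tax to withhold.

$3,808.14

Income Tax: taxable = $18,699.00 − 2×$430.00 = $17,839.00
  $1,441.08 + 28.73% × ($17,839.00 − $9,600.00) = $1,441.08 + 28.73% × $8,239.00 = $3,808.14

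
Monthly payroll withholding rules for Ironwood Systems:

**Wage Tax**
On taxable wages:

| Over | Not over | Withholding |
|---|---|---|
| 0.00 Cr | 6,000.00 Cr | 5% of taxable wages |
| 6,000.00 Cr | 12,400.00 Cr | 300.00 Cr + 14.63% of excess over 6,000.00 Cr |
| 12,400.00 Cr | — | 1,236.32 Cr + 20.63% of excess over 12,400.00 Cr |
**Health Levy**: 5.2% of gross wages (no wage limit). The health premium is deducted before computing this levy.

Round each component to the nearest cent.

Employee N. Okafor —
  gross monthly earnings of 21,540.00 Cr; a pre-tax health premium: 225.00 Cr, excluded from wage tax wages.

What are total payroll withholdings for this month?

Wage Tax: taxable = 21,540.00 Cr − 225.00 Cr = 21,315.00 Cr
  1,236.32 Cr + 20.63% × (21,315.00 Cr − 12,400.00 Cr) = 1,236.32 Cr + 20.63% × 8,915.00 Cr = 3,075.48 Cr
Health Levy: 5.2% × 21,315.00 Cr = 1,108.38 Cr
Total: 3,075.48 Cr + 1,108.38 Cr = 4,183.86 Cr

4,183.86 Cr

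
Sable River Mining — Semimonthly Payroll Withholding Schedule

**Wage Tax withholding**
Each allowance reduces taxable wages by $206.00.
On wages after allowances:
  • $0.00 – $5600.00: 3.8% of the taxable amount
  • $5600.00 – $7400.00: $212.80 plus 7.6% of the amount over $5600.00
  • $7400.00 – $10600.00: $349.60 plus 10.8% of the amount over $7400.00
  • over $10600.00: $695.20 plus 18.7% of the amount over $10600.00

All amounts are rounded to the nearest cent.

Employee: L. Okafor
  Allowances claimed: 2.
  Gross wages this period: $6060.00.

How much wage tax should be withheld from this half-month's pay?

Wage Tax: taxable = $6060.00 − 2×$206.00 = $5648.00
  $212.80 + 7.6% × ($5648.00 − $5600.00) = $212.80 + 7.6% × $48.00 = $216.45

$216.45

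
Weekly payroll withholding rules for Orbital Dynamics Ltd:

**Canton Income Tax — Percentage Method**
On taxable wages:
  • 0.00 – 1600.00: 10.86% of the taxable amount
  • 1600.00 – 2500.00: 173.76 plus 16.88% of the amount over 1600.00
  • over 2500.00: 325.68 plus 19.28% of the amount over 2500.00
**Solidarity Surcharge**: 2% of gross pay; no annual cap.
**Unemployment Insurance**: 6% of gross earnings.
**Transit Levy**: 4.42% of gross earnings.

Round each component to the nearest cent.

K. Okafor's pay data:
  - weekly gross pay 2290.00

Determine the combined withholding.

Canton Income Tax: taxable = 2290.00
  173.76 + 16.88% × (2290.00 − 1600.00) = 173.76 + 16.88% × 690.00 = 290.23
Solidarity Surcharge: 2% × 2290.00 = 45.80
Unemployment Insurance: 6% × 2290.00 = 137.40
Transit Levy: 4.42% × 2290.00 = 101.22
Total: 290.23 + 45.80 + 137.40 + 101.22 = 574.65

574.65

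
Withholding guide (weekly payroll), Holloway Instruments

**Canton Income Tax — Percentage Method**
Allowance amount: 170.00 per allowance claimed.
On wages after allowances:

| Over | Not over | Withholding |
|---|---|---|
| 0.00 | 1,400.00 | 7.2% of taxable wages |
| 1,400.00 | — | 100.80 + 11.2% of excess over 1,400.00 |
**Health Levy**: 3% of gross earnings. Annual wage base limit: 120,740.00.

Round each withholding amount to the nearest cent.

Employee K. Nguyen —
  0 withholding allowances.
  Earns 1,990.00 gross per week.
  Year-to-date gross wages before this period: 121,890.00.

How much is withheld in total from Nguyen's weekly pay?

166.88

Canton Income Tax: taxable = 1,990.00
  100.80 + 11.2% × (1,990.00 − 1,400.00) = 100.80 + 11.2% × 590.00 = 166.88
Health Levy: YTD 121,890.00 ≥ cap 120,740.00 → 0.00
Total: 166.88 + 0.00 = 166.88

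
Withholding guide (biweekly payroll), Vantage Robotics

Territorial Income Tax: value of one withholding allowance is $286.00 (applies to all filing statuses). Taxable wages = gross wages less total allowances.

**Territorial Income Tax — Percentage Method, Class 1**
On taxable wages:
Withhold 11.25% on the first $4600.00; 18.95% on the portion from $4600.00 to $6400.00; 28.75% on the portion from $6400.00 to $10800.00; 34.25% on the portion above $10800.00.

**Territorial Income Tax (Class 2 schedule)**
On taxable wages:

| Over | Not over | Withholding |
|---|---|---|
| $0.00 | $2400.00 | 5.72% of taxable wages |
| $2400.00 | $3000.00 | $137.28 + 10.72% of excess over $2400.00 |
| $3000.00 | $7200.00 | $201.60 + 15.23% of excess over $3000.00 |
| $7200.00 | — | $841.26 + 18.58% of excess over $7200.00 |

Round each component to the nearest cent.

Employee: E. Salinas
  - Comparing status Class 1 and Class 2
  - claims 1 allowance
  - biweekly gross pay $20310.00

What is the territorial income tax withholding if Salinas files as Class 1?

$5282.82

Territorial Income Tax (Class 1): taxable = $20310.00 − 1×$286.00 = $20024.00
  $2123.60 + 34.25% × ($20024.00 − $10800.00) = $2123.60 + 34.25% × $9224.00 = $5282.82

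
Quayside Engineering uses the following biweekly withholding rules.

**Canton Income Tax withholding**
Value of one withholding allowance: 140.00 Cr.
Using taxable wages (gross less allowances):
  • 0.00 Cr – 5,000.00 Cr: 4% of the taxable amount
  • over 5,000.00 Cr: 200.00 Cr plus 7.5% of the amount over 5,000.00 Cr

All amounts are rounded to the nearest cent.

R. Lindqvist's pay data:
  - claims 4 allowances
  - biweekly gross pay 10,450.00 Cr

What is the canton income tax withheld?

Canton Income Tax: taxable = 10,450.00 Cr − 4×140.00 Cr = 9,890.00 Cr
  200.00 Cr + 7.5% × (9,890.00 Cr − 5,000.00 Cr) = 200.00 Cr + 7.5% × 4,890.00 Cr = 566.75 Cr

566.75 Cr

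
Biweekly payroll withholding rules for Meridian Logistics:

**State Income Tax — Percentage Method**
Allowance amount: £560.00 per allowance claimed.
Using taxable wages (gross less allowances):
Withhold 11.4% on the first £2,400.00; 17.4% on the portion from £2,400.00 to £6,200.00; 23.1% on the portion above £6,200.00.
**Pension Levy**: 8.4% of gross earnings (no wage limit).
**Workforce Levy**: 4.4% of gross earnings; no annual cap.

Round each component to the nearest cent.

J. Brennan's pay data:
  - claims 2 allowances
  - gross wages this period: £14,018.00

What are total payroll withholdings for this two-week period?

State Income Tax: taxable = £14,018.00 − 2×£560.00 = £12,898.00
  £934.80 + 23.1% × (£12,898.00 − £6,200.00) = £934.80 + 23.1% × £6,698.00 = £2,482.04
Pension Levy: 8.4% × £14,018.00 = £1,177.51
Workforce Levy: 4.4% × £14,018.00 = £616.79
Total: £2,482.04 + £1,177.51 + £616.79 = £4,276.34

£4,276.34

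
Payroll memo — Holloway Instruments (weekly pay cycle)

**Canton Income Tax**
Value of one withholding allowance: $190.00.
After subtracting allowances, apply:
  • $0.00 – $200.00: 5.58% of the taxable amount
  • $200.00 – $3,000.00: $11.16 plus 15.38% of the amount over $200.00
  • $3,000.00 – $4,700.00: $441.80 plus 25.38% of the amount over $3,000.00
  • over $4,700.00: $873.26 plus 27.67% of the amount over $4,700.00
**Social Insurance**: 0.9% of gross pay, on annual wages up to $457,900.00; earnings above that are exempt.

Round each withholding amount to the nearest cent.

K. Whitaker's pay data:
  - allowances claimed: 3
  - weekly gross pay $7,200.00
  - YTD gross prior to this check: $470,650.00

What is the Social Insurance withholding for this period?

Social Insurance: YTD $470,650.00 ≥ cap $457,900.00 → $0.00

$0.00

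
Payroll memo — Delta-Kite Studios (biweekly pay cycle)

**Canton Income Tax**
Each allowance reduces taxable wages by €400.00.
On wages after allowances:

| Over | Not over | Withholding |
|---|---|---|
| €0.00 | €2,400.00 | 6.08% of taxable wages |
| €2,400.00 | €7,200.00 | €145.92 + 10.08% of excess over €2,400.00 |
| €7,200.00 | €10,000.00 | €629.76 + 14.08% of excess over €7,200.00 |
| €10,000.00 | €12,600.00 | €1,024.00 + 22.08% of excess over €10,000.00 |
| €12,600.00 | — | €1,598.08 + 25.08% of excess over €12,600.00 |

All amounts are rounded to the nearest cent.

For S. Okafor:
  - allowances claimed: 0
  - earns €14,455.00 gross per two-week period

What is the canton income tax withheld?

Canton Income Tax: taxable = €14,455.00
  €1,598.08 + 25.08% × (€14,455.00 − €12,600.00) = €1,598.08 + 25.08% × €1,855.00 = €2,063.31

€2,063.31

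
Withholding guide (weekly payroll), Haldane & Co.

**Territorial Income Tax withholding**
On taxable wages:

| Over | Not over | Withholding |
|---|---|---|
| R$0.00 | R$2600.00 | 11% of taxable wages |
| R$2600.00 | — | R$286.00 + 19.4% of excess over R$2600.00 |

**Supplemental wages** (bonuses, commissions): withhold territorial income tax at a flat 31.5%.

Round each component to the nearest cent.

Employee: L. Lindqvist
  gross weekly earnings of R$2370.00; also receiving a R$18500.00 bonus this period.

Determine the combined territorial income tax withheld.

R$6088.20

Territorial Income Tax: taxable = R$2370.00
  11% × R$2370.00 = R$260.70
Supplemental (31.5% flat on bonus): 31.5% × R$18500.00 = R$5827.50
Total territorial income tax: R$260.70 + R$5827.50 = R$6088.20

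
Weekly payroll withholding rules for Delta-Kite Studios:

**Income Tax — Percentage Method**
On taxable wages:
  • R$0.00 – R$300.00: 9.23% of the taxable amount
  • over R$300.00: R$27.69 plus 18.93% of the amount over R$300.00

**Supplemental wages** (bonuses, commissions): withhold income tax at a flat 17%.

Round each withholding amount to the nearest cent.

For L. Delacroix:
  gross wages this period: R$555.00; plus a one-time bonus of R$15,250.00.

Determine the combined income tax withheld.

Income Tax: taxable = R$555.00
  R$27.69 + 18.93% × (R$555.00 − R$300.00) = R$27.69 + 18.93% × R$255.00 = R$75.96
Supplemental (17% flat on bonus): 17% × R$15,250.00 = R$2,592.50
Total income tax: R$75.96 + R$2,592.50 = R$2,668.46

R$2,668.46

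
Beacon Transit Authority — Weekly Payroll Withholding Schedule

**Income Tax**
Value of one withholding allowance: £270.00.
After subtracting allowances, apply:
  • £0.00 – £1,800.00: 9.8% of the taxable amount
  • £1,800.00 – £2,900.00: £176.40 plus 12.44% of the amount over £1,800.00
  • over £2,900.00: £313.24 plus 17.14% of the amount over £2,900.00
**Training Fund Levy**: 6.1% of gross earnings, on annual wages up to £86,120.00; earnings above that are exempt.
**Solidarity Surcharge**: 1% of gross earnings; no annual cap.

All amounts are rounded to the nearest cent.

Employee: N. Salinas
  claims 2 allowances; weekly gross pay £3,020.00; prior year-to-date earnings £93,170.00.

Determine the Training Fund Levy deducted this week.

Training Fund Levy: YTD £93,170.00 ≥ cap £86,120.00 → £0.00

£0.00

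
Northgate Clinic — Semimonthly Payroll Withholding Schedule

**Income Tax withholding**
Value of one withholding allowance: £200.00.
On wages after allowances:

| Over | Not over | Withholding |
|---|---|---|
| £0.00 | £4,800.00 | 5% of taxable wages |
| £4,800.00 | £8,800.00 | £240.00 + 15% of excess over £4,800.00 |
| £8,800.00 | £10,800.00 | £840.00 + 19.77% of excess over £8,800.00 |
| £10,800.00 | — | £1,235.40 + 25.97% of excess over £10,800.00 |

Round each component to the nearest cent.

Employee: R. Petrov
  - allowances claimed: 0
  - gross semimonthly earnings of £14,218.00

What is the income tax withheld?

Income Tax: taxable = £14,218.00
  £1,235.40 + 25.97% × (£14,218.00 − £10,800.00) = £1,235.40 + 25.97% × £3,418.00 = £2,123.05

£2,123.05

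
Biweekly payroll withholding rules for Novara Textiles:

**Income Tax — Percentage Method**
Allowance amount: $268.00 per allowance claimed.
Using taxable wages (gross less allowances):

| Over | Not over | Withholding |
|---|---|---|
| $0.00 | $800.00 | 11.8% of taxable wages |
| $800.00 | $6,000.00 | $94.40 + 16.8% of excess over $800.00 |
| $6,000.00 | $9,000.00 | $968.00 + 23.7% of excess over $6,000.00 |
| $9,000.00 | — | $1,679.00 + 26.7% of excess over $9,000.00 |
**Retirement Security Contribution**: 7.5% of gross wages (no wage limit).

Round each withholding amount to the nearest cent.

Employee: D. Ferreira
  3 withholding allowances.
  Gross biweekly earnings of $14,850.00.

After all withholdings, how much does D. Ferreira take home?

Income Tax: taxable = $14,850.00 − 3×$268.00 = $14,046.00
  $1,679.00 + 26.7% × ($14,046.00 − $9,000.00) = $1,679.00 + 26.7% × $5,046.00 = $3,026.28
Retirement Security Contribution: 7.5% × $14,850.00 = $1,113.75
Total withheld: $3,026.28 + $1,113.75 = $4,140.03
Net pay: $14,850.00 − $4,140.03 = $10,709.97

$10,709.97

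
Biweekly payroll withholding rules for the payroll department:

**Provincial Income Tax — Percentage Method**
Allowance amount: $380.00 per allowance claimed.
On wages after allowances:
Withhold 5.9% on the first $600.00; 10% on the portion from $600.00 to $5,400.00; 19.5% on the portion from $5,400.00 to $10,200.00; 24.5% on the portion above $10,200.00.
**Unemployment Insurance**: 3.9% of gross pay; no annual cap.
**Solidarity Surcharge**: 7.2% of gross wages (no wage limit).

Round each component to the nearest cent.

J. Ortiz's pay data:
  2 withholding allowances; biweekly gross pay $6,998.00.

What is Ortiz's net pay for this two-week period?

Provincial Income Tax: taxable = $6,998.00 − 2×$380.00 = $6,238.00
  $515.40 + 19.5% × ($6,238.00 − $5,400.00) = $515.40 + 19.5% × $838.00 = $678.81
Unemployment Insurance: 3.9% × $6,998.00 = $272.92
Solidarity Surcharge: 7.2% × $6,998.00 = $503.86
Total withheld: $678.81 + $272.92 + $503.86 = $1,455.59
Net pay: $6,998.00 − $1,455.59 = $5,542.41

$5,542.41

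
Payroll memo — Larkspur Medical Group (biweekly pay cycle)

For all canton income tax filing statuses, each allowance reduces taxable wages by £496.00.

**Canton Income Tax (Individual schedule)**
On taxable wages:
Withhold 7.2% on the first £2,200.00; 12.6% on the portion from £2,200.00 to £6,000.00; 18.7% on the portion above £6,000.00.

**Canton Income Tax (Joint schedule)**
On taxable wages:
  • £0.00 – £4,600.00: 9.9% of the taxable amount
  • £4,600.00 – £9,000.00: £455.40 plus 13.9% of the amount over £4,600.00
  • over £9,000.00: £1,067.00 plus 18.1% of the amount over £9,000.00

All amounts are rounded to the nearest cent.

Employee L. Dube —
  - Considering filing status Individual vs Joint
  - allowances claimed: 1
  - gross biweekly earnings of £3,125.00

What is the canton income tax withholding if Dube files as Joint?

£260.27

Canton Income Tax (Joint): taxable = £3,125.00 − 1×£496.00 = £2,629.00
  9.9% × £2,629.00 = £260.27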